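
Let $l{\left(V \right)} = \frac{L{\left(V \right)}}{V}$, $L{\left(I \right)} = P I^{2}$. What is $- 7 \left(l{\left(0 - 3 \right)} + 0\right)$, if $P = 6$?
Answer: $126$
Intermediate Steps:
$L{\left(I \right)} = 6 I^{2}$
$l{\left(V \right)} = 6 V$ ($l{\left(V \right)} = \frac{6 V^{2}}{V} = 6 V$)
$- 7 \left(l{\left(0 - 3 \right)} + 0\right) = - 7 \left(6 \left(0 - 3\right) + 0\right) = - 7 \left(6 \left(-3\right) + 0\right) = - 7 \left(-18 + 0\right) = \left(-7\right) \left(-18\right) = 126$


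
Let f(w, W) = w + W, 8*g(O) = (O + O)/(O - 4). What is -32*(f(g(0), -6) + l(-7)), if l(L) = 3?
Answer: 96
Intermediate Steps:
g(O) = O/(4*(-4 + O)) (g(O) = ((O + O)/(O - 4))/8 = ((2*O)/(-4 + O))/8 = (2*O/(-4 + O))/8 = O/(4*(-4 + O)))
f(w, W) = W + w
-32*(f(g(0), -6) + l(-7)) = -32*((-6 + (1/4)*0/(-4 + 0)) + 3) = -32*((-6 + (1/4)*0/(-4)) + 3) = -32*((-6 + (1/4)*0*(-1/4)) + 3) = -32*((-6 + 0) + 3) = -32*(-6 + 3) = -32*(-3) = 96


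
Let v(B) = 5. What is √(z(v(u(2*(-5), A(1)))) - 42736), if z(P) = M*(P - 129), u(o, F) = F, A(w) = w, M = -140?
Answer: 4*I*√1586 ≈ 159.3*I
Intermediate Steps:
z(P) = 18060 - 140*P (z(P) = -140*(P - 129) = -140*(-129 + P) = 18060 - 140*P)
√(z(v(u(2*(-5), A(1)))) - 42736) = √((18060 - 140*5) - 42736) = √((18060 - 700) - 42736) = √(17360 - 42736) = √(-25376) = 4*I*√1586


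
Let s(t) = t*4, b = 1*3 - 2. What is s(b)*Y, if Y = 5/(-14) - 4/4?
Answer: -38/7 ≈ -5.4286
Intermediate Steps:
b = 1 (b = 3 - 2 = 1)
s(t) = 4*t
Y = -19/14 (Y = 5*(-1/14) - 4*¼ = -5/14 - 1 = -19/14 ≈ -1.3571)
s(b)*Y = (4*1)*(-19/14) = 4*(-19/14) = -38/7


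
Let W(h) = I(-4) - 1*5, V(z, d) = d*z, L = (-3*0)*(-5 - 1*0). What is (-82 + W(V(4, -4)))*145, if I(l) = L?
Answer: -12615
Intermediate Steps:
L = 0 (L = 0*(-5 + 0) = 0*(-5) = 0)
I(l) = 0
W(h) = -5 (W(h) = 0 - 1*5 = 0 - 5 = -5)
(-82 + W(V(4, -4)))*145 = (-82 - 5)*145 = -87*145 = -12615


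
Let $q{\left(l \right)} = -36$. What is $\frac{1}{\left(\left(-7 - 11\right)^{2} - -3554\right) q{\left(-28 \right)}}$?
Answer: $- \frac{1}{139608} \approx -7.1629 \cdot 10^{-6}$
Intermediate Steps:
$\frac{1}{\left(\left(-7 - 11\right)^{2} - -3554\right) q{\left(-28 \right)}} = \frac{1}{\left(\left(-7 - 11\right)^{2} - -3554\right) \left(-36\right)} = \frac{1}{\left(-18\right)^{2} + \left(-1364 + 4918\right)} \left(- \frac{1}{36}\right) = \frac{1}{324 + 3554} \left(- \frac{1}{36}\right) = \frac{1}{3878} \left(- \frac{1}{36}\right) = - \frac{1}{139608}$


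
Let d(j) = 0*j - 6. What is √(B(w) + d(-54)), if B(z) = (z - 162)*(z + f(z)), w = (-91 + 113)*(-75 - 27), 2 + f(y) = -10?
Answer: √5427930 ≈ 2329.8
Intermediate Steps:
d(j) = -6 (d(j) = 0 - 6 = -6)
f(y) = -12 (f(y) = -2 - 10 = -12)
w = -2244 (w = 22*(-102) = -2244)
B(z) = (-162 + z)*(-12 + z) (B(z) = (z - 162)*(z - 12) = (-162 + z)*(-12 + z))
√(B(w) + d(-54)) = √((1944 + (-2244)² - 174*(-2244)) - 6) = √((1944 + 5035536 + 390456) - 6) = √(5427936 - 6) = √5427930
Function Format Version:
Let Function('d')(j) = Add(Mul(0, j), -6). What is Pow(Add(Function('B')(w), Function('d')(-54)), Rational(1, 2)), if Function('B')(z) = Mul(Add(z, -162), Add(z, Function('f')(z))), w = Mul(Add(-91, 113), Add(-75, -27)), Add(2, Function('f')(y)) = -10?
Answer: Pow(5427930, Rational(1, 2)) ≈ 2329.8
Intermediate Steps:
Function('d')(j) = -6 (Function('d')(j) = Add(0, -6) = -6)
Function('f')(y) = -12 (Function('f')(y) = Add(-2, -10) = -12)
w = -2244 (w = Mul(22, -102) = -2244)
Function('B')(z) = Mul(Add(-162, z), Add(-12, z)) (Function('B')(z) = Mul(Add(z, -162), Add(z, -12)) = Mul(Add(-162, z), Add(-12, z)))
Pow(Add(Function('B')(w), Function('d')(-54)), Rational(1, 2)) = Pow(Add(Add(1944, Pow(-2244, 2), Mul(-174, -2244)), -6), Rational(1, 2)) = Pow(Add(Add(1944, 5035536, 390456), -6), Rational(1, 2)) = Pow(Add(5427936, -6), Rational(1, 2)) = Pow(5427930, Rational(1, 2))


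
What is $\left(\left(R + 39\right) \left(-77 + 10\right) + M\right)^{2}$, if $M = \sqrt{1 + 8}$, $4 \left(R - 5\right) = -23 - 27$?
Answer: $\frac{17766225}{4} \approx 4.4416 \cdot 10^{6}$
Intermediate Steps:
$R = - \frac{15}{2}$ ($R = 5 + \frac{-23 - 27}{4} = 5 + \frac{1}{4} \left(-50\right) = 5 - \frac{25}{2} = - \frac{15}{2} \approx -7.5$)
$M = 3$ ($M = \sqrt{9} = 3$)
$\left(\left(R + 39\right) \left(-77 + 10\right) + M\right)^{2} = \left(\left(- \frac{15}{2} + 39\right) \left(-77 + 10\right) + 3\right)^{2} = \left(\frac{63}{2} \left(-67\right) + 3\right)^{2} = \left(- \frac{4221}{2} + 3\right)^{2} = \left(- \frac{4215}{2}\right)^{2} = \frac{17766225}{4}$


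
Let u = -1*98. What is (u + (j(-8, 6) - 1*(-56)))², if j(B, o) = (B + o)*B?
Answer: 676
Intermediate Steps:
j(B, o) = B*(B + o)
u = -98
(u + (j(-8, 6) - 1*(-56)))² = (-98 + (-8*(-8 + 6) - 1*(-56)))² = (-98 + (-8*(-2) + 56))² = (-98 + (16 + 56))² = (-98 + 72)² = (-26)² = 676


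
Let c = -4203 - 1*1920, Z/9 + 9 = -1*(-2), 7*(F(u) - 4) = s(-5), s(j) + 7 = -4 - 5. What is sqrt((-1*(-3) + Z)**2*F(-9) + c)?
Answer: sqrt(2373)/7 ≈ 6.9591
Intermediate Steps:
s(j) = -16 (s(j) = -7 + (-4 - 5) = -7 - 9 = -16)
F(u) = 12/7 (F(u) = 4 + (1/7)*(-16) = 4 - 16/7 = 12/7)
Z = -63 (Z = -81 + 9*(-1*(-2)) = -81 + 9*2 = -81 + 18 = -63)
c = -6123 (c = -4203 - 1920 = -6123)
sqrt((-1*(-3) + Z)**2*F(-9) + c) = sqrt((-1*(-3) - 63)**2*(12/7) - 6123) = sqrt((3 - 63)**2*(12/7) - 6123) = sqrt((-60)**2*(12/7) - 6123) = sqrt(3600*(12/7) - 6123) = sqrt(43200/7 - 6123) = sqrt(339/7) = sqrt(2373)/7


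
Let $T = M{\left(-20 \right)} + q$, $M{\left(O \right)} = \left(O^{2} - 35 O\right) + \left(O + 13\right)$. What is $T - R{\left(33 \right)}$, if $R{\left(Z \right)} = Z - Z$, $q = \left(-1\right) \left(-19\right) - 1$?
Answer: $1111$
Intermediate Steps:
$M{\left(O \right)} = 13 + O^{2} - 34 O$ ($M{\left(O \right)} = \left(O^{2} - 35 O\right) + \left(13 + O\right) = 13 + O^{2} - 34 O$)
$q = 18$ ($q = 19 - 1 = 18$)
$R{\left(Z \right)} = 0$
$T = 1111$ ($T = \left(13 + \left(-20\right)^{2} - -680\right) + 18 = \left(13 + 400 + 680\right) + 18 = 1093 + 18 = 1111$)
$T - R{\left(33 \right)} = 1111 - 0 = 1111 + 0 = 1111$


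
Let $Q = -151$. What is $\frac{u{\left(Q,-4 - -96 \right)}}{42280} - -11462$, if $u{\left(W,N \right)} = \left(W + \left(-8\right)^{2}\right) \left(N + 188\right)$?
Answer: $\frac{1730675}{151} \approx 11461.0$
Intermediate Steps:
$u{\left(W,N \right)} = \left(64 + W\right) \left(188 + N\right)$ ($u{\left(W,N \right)} = \left(W + 64\right) \left(188 + N\right) = \left(64 + W\right) \left(188 + N\right)$)
$\frac{u{\left(Q,-4 - -96 \right)}}{42280} - -11462 = \frac{12032 + 64 \left(-4 - -96\right) + 188 \left(-151\right) + \left(-4 - -96\right) \left(-151\right)}{42280} - -11462 = \left(12032 + 64 \left(-4 + 96\right) - 28388 + \left(-4 + 96\right) \left(-151\right)\right) \frac{1}{42280} + 11462 = \left(12032 + 64 \cdot 92 - 28388 + 92 \left(-151\right)\right) \frac{1}{42280} + 11462 = \left(12032 + 5888 - 28388 - 13892\right) \frac{1}{42280} + 11462 = \left(-24360\right) \frac{1}{42280} + 11462 = - \frac{87}{151} + 11462 = \frac{1730675}{151}$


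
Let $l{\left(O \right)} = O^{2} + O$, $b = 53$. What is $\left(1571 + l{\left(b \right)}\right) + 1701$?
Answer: $6134$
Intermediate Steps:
$l{\left(O \right)} = O + O^{2}$
$\left(1571 + l{\left(b \right)}\right) + 1701 = \left(1571 + 53 \left(1 + 53\right)\right) + 1701 = \left(1571 + 53 \cdot 54\right) + 1701 = \left(1571 + 2862\right) + 1701 = 4433 + 1701 = 6134$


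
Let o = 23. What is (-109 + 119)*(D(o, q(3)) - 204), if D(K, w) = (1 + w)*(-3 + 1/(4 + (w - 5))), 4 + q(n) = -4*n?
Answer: -26880/17 ≈ -1581.2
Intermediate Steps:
q(n) = -4 - 4*n
D(K, w) = (1 + w)*(-3 + 1/(-1 + w)) (D(K, w) = (1 + w)*(-3 + 1/(4 + (-5 + w))) = (1 + w)*(-3 + 1/(-1 + w)))
(-109 + 119)*(D(o, q(3)) - 204) = (-109 + 119)*((4 + (-4 - 4*3) - 3*(-4 - 4*3)²)/(-1 + (-4 - 4*3)) - 204) = 10*((4 + (-4 - 12) - 3*(-4 - 12)²)/(-1 + (-4 - 12)) - 204) = 10*((4 - 16 - 3*(-16)²)/(-1 - 16) - 204) = 10*((4 - 16 - 3*256)/(-17) - 204) = 10*(-(4 - 16 - 768)/17 - 204) = 10*(-1/17*(-780) - 204) = 10*(780/17 - 204) = 10*(-2688/17) = -26880/17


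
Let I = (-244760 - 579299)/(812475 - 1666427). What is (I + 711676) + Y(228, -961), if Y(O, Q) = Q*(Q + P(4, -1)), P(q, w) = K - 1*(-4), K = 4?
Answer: 1389815389627/853952 ≈ 1.6275e+6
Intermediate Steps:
I = 824059/853952 (I = -824059/(-853952) = -824059*(-1/853952) = 824059/853952 ≈ 0.96499)
P(q, w) = 8 (P(q, w) = 4 - 1*(-4) = 4 + 4 = 8)
Y(O, Q) = Q*(8 + Q) (Y(O, Q) = Q*(Q + 8) = Q*(8 + Q))
(I + 711676) + Y(228, -961) = (824059/853952 + 711676) - 961*(8 - 961) = 607737967611/853952 - 961*(-953) = 607737967611/853952 + 915833 = 1389815389627/853952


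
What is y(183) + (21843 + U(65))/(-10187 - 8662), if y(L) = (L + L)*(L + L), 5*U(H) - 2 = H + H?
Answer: 4208191291/31415 ≈ 1.3395e+5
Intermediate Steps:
U(H) = ⅖ + 2*H/5 (U(H) = ⅖ + (H + H)/5 = ⅖ + (2*H)/5 = ⅖ + 2*H/5)
y(L) = 4*L² (y(L) = (2*L)*(2*L) = 4*L²)
y(183) + (21843 + U(65))/(-10187 - 8662) = 4*183² + (21843 + (⅖ + (⅖)*65))/(-10187 - 8662) = 4*33489 + (21843 + (⅖ + 26))/(-18849) = 133956 + (21843 + 132/5)*(-1/18849) = 133956 + (109347/5)*(-1/18849) = 133956 - 36449/31415 = 4208191291/31415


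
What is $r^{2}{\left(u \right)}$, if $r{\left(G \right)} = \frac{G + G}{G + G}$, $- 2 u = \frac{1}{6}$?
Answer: $1$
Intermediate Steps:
$u = - \frac{1}{12}$ ($u = - \frac{1}{2 \cdot 6} = \left(- \frac{1}{2}\right) \frac{1}{6} = - \frac{1}{12} \approx -0.083333$)
$r{\left(G \right)} = 1$ ($r{\left(G \right)} = \frac{2 G}{2 G} = 2 G \frac{1}{2 G} = 1$)
$r^{2}{\left(u \right)} = 1^{2} = 1$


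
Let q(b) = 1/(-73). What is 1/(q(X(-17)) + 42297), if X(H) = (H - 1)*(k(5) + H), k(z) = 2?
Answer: 73/3087680 ≈ 2.3642e-5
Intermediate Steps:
X(H) = (-1 + H)*(2 + H) (X(H) = (H - 1)*(2 + H) = (-1 + H)*(2 + H))
q(b) = -1/73
1/(q(X(-17)) + 42297) = 1/(-1/73 + 42297) = 1/(3087680/73) = 73/3087680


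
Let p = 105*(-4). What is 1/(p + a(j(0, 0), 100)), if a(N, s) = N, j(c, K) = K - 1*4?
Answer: -1/424 ≈ -0.0023585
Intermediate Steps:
j(c, K) = -4 + K (j(c, K) = K - 4 = -4 + K)
p = -420
1/(p + a(j(0, 0), 100)) = 1/(-420 + (-4 + 0)) = 1/(-420 - 4) = 1/(-424) = -1/424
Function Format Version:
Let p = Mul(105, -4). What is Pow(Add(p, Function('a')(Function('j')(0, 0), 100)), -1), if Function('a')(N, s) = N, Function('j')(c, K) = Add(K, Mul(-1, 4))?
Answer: Rational(-1, 424) ≈ -0.0023585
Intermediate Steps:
Function('j')(c, K) = Add(-4, K) (Function('j')(c, K) = Add(K, -4) = Add(-4, K))
p = -420
Pow(Add(p, Function('a')(Function('j')(0, 0), 100)), -1) = Pow(Add(-420, Add(-4, 0)), -1) = Pow(Add(-420, -4), -1) = Pow(-424, -1) = Rational(-1, 424)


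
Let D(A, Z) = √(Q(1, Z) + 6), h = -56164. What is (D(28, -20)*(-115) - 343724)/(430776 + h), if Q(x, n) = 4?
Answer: -85931/93653 - 115*√10/374612 ≈ -0.91852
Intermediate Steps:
D(A, Z) = √10 (D(A, Z) = √(4 + 6) = √10)
(D(28, -20)*(-115) - 343724)/(430776 + h) = (√10*(-115) - 343724)/(430776 - 56164) = (-115*√10 - 343724)/374612 = (-343724 - 115*√10)*(1/374612) = -85931/93653 - 115*√10/374612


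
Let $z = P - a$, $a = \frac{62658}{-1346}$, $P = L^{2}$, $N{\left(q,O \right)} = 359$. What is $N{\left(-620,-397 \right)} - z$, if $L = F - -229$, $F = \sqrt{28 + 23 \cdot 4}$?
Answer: $- \frac{35163275}{673} - 916 \sqrt{30} \approx -57266.0$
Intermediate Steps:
$F = 2 \sqrt{30}$ ($F = \sqrt{28 + 92} = \sqrt{120} = 2 \sqrt{30} \approx 10.954$)
$L = 229 + 2 \sqrt{30}$ ($L = 2 \sqrt{30} - -229 = 2 \sqrt{30} + 229 = 229 + 2 \sqrt{30} \approx 239.95$)
$P = \left(229 + 2 \sqrt{30}\right)^{2} \approx 57578.0$
$a = - \frac{31329}{673}$ ($a = 62658 \left(- \frac{1}{1346}\right) = - \frac{31329}{673} \approx -46.551$)
$z = \frac{35404882}{673} + 916 \sqrt{30}$ ($z = \left(52561 + 916 \sqrt{30}\right) - - \frac{31329}{673} = \left(52561 + 916 \sqrt{30}\right) + \frac{31329}{673} = \frac{35404882}{673} + 916 \sqrt{30} \approx 57625.0$)
$N{\left(-620,-397 \right)} - z = 359 - \left(\frac{35404882}{673} + 916 \sqrt{30}\right) = - \frac{35163275}{673} - 916 \sqrt{30}$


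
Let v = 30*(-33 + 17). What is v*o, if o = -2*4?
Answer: 3840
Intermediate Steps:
v = -480 (v = 30*(-16) = -480)
o = -8
v*o = -480*(-8) = 3840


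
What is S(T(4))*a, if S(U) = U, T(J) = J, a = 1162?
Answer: 4648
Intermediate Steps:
S(T(4))*a = 4*1162 = 4648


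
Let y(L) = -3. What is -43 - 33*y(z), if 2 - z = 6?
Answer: 56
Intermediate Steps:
z = -4 (z = 2 - 1*6 = 2 - 6 = -4)
-43 - 33*y(z) = -43 - 33*(-3) = -43 + 99 = 56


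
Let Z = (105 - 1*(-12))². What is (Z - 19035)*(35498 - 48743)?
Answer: 70807770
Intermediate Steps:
Z = 13689 (Z = (105 + 12)² = 117² = 13689)
(Z - 19035)*(35498 - 48743) = (13689 - 19035)*(35498 - 48743) = -5346*(-13245) = 70807770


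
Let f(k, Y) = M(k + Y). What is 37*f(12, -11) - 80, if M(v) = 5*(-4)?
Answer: -820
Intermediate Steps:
M(v) = -20
f(k, Y) = -20
37*f(12, -11) - 80 = 37*(-20) - 80 = -740 - 80 = -820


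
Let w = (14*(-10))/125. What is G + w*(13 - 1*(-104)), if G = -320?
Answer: -11276/25 ≈ -451.04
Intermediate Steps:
w = -28/25 (w = -140*1/125 = -28/25 ≈ -1.1200)
G + w*(13 - 1*(-104)) = -320 - 28*(13 - 1*(-104))/25 = -320 - 28*(13 + 104)/25 = -320 - 28/25*117 = -320 - 3276/25 = -11276/25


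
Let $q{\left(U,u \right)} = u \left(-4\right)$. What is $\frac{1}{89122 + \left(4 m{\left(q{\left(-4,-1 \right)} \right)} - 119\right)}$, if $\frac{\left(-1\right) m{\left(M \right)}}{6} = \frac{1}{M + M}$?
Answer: $\frac{1}{89000} \approx 1.1236 \cdot 10^{-5}$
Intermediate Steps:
$q{\left(U,u \right)} = - 4 u$
$m{\left(M \right)} = - \frac{3}{M}$ ($m{\left(M \right)} = - \frac{6}{M + M} = - \frac{6}{2 M} = - 6 \frac{1}{2 M} = - \frac{3}{M}$)
$\frac{1}{89122 + \left(4 m{\left(q{\left(-4,-1 \right)} \right)} - 119\right)} = \frac{1}{89122 - \left(119 - 4 \left(- \frac{3}{\left(-4\right) \left(-1\right)}\right)\right)} = \frac{1}{89122 - \left(119 - 4 \left(- \frac{3}{4}\right)\right)} = \frac{1}{89122 - \left(119 - 4 \left(\left(-3\right) \frac{1}{4}\right)\right)} = \frac{1}{89122 + \left(4 \left(- \frac{3}{4}\right) - 119\right)} = \frac{1}{89122 - 122} = \frac{1}{89000}$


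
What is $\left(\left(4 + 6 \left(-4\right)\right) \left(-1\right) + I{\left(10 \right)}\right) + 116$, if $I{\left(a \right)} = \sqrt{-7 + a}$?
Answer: $136 + \sqrt{3} \approx 137.73$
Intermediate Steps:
$\left(\left(4 + 6 \left(-4\right)\right) \left(-1\right) + I{\left(10 \right)}\right) + 116 = \left(\left(4 + 6 \left(-4\right)\right) \left(-1\right) + \sqrt{-7 + 10}\right) + 116 = \left(\left(4 - 24\right) \left(-1\right) + \sqrt{3}\right) + 116 = \left(\left(-20\right) \left(-1\right) + \sqrt{3}\right) + 116 = \left(20 + \sqrt{3}\right) + 116 = 136 + \sqrt{3}$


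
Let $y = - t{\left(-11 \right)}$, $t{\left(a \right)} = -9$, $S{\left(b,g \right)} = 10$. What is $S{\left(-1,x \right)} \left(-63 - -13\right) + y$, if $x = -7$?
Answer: $-491$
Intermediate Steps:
$y = 9$ ($y = \left(-1\right) \left(-9\right) = 9$)
$S{\left(-1,x \right)} \left(-63 - -13\right) + y = 10 \left(-63 - -13\right) + 9 = 10 \left(-63 + 13\right) + 9 = 10 \left(-50\right) + 9 = -500 + 9 = -491$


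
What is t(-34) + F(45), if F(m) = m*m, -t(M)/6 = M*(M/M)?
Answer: 2229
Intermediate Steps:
t(M) = -6*M (t(M) = -6*M*M/M = -6*M)
F(m) = m²
t(-34) + F(45) = -6*(-34) + 45² = 204 + 2025 = 2229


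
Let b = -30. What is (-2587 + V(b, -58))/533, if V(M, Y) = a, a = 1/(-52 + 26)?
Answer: -67263/13858 ≈ -4.8537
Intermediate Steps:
a = -1/26 (a = 1/(-26) = -1/26 ≈ -0.038462)
V(M, Y) = -1/26
(-2587 + V(b, -58))/533 = (-2587 - 1/26)/533 = -67263/26*1/533 = -67263/13858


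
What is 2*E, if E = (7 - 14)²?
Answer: 98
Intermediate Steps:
E = 49 (E = (-7)² = 49)
2*E = 2*49 = 98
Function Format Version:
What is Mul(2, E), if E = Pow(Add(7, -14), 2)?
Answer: 98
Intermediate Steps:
E = 49 (E = Pow(-7, 2) = 49)
Mul(2, E) = Mul(2, 49) = 98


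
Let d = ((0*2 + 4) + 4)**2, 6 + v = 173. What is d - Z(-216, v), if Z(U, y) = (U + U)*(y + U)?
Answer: -21104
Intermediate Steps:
v = 167 (v = -6 + 173 = 167)
d = 64 (d = ((0 + 4) + 4)**2 = (4 + 4)**2 = 8**2 = 64)
Z(U, y) = 2*U*(U + y) (Z(U, y) = (2*U)*(U + y) = 2*U*(U + y))
d - Z(-216, v) = 64 - 2*(-216)*(-216 + 167) = 64 - 2*(-216)*(-49) = 64 - 1*21168 = 64 - 21168 = -21104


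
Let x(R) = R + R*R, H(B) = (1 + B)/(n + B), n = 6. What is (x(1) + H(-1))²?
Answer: 4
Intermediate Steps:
H(B) = (1 + B)/(6 + B)
x(R) = R + R²
(x(1) + H(-1))² = (1*(1 + 1) + (1 - 1)/(6 - 1))² = (1*2 + 0/5)² = (2 + (⅕)*0)² = (2 + 0)² = 2² = 4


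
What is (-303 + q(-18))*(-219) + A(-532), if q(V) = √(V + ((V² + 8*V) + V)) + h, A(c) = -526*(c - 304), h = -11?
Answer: 505874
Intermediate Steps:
A(c) = 159904 - 526*c (A(c) = -526*(-304 + c) = 159904 - 526*c)
q(V) = -11 + √(V² + 10*V) (q(V) = √(V + ((V² + 8*V) + V)) - 11 = √(V + (V² + 9*V)) - 11 = √(V² + 10*V) - 11 = -11 + √(V² + 10*V))
(-303 + q(-18))*(-219) + A(-532) = (-303 + (-11 + √(-18*(10 - 18))))*(-219) + (159904 - 526*(-532)) = (-303 + (-11 + √(-18*(-8))))*(-219) + (159904 + 279832) = (-303 + (-11 + √144))*(-219) + 439736 = (-303 + (-11 + 12))*(-219) + 439736 = (-303 + 1)*(-219) + 439736 = -302*(-219) + 439736 = 66138 + 439736 = 505874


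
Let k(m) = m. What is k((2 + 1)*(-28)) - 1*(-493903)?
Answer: 493819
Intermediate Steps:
k((2 + 1)*(-28)) - 1*(-493903) = (2 + 1)*(-28) - 1*(-493903) = 3*(-28) + 493903 = -84 + 493903 = 493819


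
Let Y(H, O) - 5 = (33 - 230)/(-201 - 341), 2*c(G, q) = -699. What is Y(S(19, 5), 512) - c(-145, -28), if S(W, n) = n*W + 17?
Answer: 96168/271 ≈ 354.86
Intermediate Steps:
S(W, n) = 17 + W*n (S(W, n) = W*n + 17 = 17 + W*n)
c(G, q) = -699/2 (c(G, q) = (½)*(-699) = -699/2)
Y(H, O) = 2907/542 (Y(H, O) = 5 + (33 - 230)/(-201 - 341) = 5 - 197/(-542) = 5 - 197*(-1/542) = 5 + 197/542 = 2907/542)
Y(S(19, 5), 512) - c(-145, -28) = 2907/542 - 1*(-699/2) = 2907/542 + 699/2 = 96168/271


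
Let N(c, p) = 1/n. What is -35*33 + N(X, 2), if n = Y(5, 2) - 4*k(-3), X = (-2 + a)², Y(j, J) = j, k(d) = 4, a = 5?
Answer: -12706/11 ≈ -1155.1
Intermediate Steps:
X = 9 (X = (-2 + 5)² = 3² = 9)
n = -11 (n = 5 - 4*4 = 5 - 16 = -11)
N(c, p) = -1/11 (N(c, p) = 1/(-11) = -1/11)
-35*33 + N(X, 2) = -35*33 - 1/11 = -1155 - 1/11 = -12706/11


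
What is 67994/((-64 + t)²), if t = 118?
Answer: 33997/1458 ≈ 23.318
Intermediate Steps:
67994/((-64 + t)²) = 67994/((-64 + 118)²) = 67994/(54²) = 67994/2916 = 67994*(1/2916) = 33997/1458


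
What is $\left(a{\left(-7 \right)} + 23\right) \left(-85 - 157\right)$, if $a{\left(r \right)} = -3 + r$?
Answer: $-3146$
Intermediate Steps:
$\left(a{\left(-7 \right)} + 23\right) \left(-85 - 157\right) = \left(\left(-3 - 7\right) + 23\right) \left(-85 - 157\right) = \left(-10 + 23\right) \left(-242\right) = 13 \left(-242\right) = -3146$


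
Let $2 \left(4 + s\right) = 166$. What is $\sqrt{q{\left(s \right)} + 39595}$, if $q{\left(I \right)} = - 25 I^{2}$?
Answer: $i \sqrt{116430} \approx 341.22 i$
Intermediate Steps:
$s = 79$ ($s = -4 + \frac{1}{2} \cdot 166 = -4 + 83 = 79$)
$\sqrt{q{\left(s \right)} + 39595} = \sqrt{- 25 \cdot 79^{2} + 39595} = \sqrt{\left(-25\right) 6241 + 39595} = \sqrt{-156025 + 39595} = \sqrt{-116430} = i \sqrt{116430}$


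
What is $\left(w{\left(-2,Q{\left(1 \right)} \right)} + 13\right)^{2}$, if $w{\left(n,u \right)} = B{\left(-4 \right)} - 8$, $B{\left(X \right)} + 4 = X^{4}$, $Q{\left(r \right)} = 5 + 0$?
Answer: $66049$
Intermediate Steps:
$Q{\left(r \right)} = 5$
$B{\left(X \right)} = -4 + X^{4}$
$w{\left(n,u \right)} = 244$ ($w{\left(n,u \right)} = \left(-4 + \left(-4\right)^{4}\right) - 8 = \left(-4 + 256\right) - 8 = 252 - 8 = 244$)
$\left(w{\left(-2,Q{\left(1 \right)} \right)} + 13\right)^{2} = \left(244 + 13\right)^{2} = 257^{2} = 66049$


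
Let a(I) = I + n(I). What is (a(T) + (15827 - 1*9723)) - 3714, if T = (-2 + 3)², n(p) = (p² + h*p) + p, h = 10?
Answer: 2403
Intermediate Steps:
n(p) = p² + 11*p (n(p) = (p² + 10*p) + p = p² + 11*p)
T = 1 (T = 1² = 1)
a(I) = I + I*(11 + I)
(a(T) + (15827 - 1*9723)) - 3714 = (1*(12 + 1) + (15827 - 1*9723)) - 3714 = (1*13 + (15827 - 9723)) - 3714 = (13 + 6104) - 3714 = 6117 - 3714 = 2403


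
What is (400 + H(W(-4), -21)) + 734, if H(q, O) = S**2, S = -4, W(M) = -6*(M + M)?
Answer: 1150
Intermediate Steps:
W(M) = -12*M
H(q, O) = 16 (H(q, O) = (-4)**2 = 16)
(400 + H(W(-4), -21)) + 734 = (400 + 16) + 734 = 416 + 734 = 1150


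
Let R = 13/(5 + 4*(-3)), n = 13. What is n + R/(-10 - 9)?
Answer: 1742/133 ≈ 13.098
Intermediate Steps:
R = -13/7 (R = 13/(5 - 12) = 13/(-7) = 13*(-⅐) = -13/7 ≈ -1.8571)
n + R/(-10 - 9) = 13 - 13/7/(-10 - 9) = 13 - 13/7/(-19) = 13 - 1/19*(-13/7) = 13 + 13/133 = 1742/133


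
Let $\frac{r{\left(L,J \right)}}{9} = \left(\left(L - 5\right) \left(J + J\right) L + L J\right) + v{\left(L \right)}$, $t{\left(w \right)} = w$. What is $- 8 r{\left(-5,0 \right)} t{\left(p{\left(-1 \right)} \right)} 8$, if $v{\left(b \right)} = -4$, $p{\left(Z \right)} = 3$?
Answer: $6912$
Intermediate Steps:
$r{\left(L,J \right)} = -36 + 9 J L + 18 J L \left(-5 + L\right)$ ($r{\left(L,J \right)} = 9 \left(\left(\left(L - 5\right) \left(J + J\right) L + L J\right) - 4\right) = 9 \left(\left(\left(-5 + L\right) 2 J L + J L\right) - 4\right) = 9 \left(\left(2 J \left(-5 + L\right) L + J L\right) - 4\right) = 9 \left(\left(2 J L \left(-5 + L\right) + J L\right) - 4\right) = 9 \left(\left(J L + 2 J L \left(-5 + L\right)\right) - 4\right) = 9 \left(-4 + J L + 2 J L \left(-5 + L\right)\right) = -36 + 9 J L + 18 J L \left(-5 + L\right)$)
$- 8 r{\left(-5,0 \right)} t{\left(p{\left(-1 \right)} \right)} 8 = - 8 \left(-36 - 0 \left(-5\right) + 18 \cdot 0 \left(-5\right)^{2}\right) 3 \cdot 8 = - 8 \left(-36 + 0 + 18 \cdot 0 \cdot 25\right) 3 \cdot 8 = - 8 \left(-36 + 0 + 0\right) 3 \cdot 8 = - 8 \left(-36\right) 3 \cdot 8 = - 8 \left(\left(-108\right) 8\right) = \left(-8\right) \left(-864\right) = 6912$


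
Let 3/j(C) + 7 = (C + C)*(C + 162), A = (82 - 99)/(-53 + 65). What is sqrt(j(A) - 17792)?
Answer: 2*I*sqrt(4921389843914)/33263 ≈ 133.39*I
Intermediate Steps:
A = -17/12 ≈ -1.4167
j(C) = 3/(-7 + 2*C*(162 + C)) (j(C) = 3/(-7 + (C + C)*(C + 162)) = 3/(-7 + (2*C)*(162 + C)) = 3/(-7 + 2*C*(162 + C)))
sqrt(j(A) - 17792) = sqrt(3/(-7 + 2*(-17/12)**2 + 324*(-17/12)) - 17792) = sqrt(3/(-7 + 2*(289/144) - 459) - 17792) = sqrt(3/(-7 + 289/72 - 459) - 17792) = sqrt(3/(-33263/72) - 17792) = sqrt(3*(-72/33263) - 17792) = sqrt(-216/33263 - 17792) = sqrt(-591815512/33263) = 2*I*sqrt(4921389843914)/33263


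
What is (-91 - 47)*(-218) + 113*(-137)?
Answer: 14603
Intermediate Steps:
(-91 - 47)*(-218) + 113*(-137) = -138*(-218) - 15481 = 30084 - 15481 = 14603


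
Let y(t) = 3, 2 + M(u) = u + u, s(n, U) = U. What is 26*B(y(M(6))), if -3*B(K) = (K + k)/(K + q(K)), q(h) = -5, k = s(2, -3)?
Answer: 0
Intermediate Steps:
M(u) = -2 + 2*u (M(u) = -2 + (u + u) = -2 + 2*u)
k = -3
B(K) = -(-3 + K)/(3*(-5 + K)) (B(K) = -(K - 3)/(3*(K - 5)) = -(-3 + K)/(3*(-5 + K)))
26*B(y(M(6))) = 26*((3 - 1*3)/(3*(-5 + 3))) = 26*((1/3)*(3 - 3)/(-2)) = 26*((1/3)*(-1/2)*0) = 26*0 = 0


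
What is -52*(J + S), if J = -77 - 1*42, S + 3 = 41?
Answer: 4212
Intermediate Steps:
S = 38 (S = -3 + 41 = 38)
J = -119 (J = -77 - 42 = -119)
-52*(J + S) = -52*(-119 + 38) = -52*(-81) = 4212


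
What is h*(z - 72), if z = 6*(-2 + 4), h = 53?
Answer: -3180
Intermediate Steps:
z = 12 (z = 6*2 = 12)
h*(z - 72) = 53*(12 - 72) = 53*(-60) = -3180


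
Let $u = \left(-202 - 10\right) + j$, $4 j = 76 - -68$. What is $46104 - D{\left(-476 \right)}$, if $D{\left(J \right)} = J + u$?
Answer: $46756$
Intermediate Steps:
$j = 36$ ($j = \frac{76 - -68}{4} = \frac{76 + 68}{4} = \frac{1}{4} \cdot 144 = 36$)
$u = -176$ ($u = \left(-202 - 10\right) + 36 = -212 + 36 = -176$)
$D{\left(J \right)} = -176 + J$ ($D{\left(J \right)} = J - 176 = -176 + J$)
$46104 - D{\left(-476 \right)} = 46104 - \left(-176 - 476\right) = 46104 - -652 = 46104 + 652 = 46756$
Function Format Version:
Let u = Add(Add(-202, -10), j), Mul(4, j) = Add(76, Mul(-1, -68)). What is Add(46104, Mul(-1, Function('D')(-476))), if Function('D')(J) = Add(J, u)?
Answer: 46756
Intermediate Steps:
j = 36 (j = Mul(Rational(1, 4), Add(76, Mul(-1, -68))) = Mul(Rational(1, 4), Add(76, 68)) = Mul(Rational(1, 4), 144) = 36)
u = -176 (u = Add(Add(-202, -10), 36) = Add(-212, 36) = -176)
Function('D')(J) = Add(-176, J) (Function('D')(J) = Add(J, -176) = Add(-176, J))
Add(46104, Mul(-1, Function('D')(-476))) = Add(46104, Mul(-1, Add(-176, -476))) = Add(46104, Mul(-1, -652)) = Add(46104, 652) = 46756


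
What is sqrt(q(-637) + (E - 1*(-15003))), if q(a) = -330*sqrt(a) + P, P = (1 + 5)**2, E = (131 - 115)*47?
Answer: sqrt(15791 - 2310*I*sqrt(13)) ≈ 129.7 - 32.108*I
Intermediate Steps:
E = 752 (E = 16*47 = 752)
P = 36 (P = 6**2 = 36)
q(a) = 36 - 330*sqrt(a) (q(a) = -330*sqrt(a) + 36 = 36 - 330*sqrt(a))
sqrt(q(-637) + (E - 1*(-15003))) = sqrt((36 - 2310*I*sqrt(13)) + (752 - 1*(-15003))) = sqrt((36 - 2310*I*sqrt(13)) + (752 + 15003)) = sqrt((36 - 2310*I*sqrt(13)) + 15755) = sqrt(15791 - 2310*I*sqrt(13))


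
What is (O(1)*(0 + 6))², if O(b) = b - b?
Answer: 0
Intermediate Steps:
O(b) = 0
(O(1)*(0 + 6))² = (0*(0 + 6))² = (0*6)² = 0² = 0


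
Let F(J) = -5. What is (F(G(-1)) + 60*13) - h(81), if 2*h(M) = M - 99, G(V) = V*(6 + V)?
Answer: 784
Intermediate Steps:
h(M) = -99/2 + M/2 (h(M) = (M - 99)/2 = (-99 + M)/2 = -99/2 + M/2)
(F(G(-1)) + 60*13) - h(81) = (-5 + 60*13) - (-99/2 + (1/2)*81) = (-5 + 780) - (-99/2 + 81/2) = 775 - 1*(-9) = 775 + 9 = 784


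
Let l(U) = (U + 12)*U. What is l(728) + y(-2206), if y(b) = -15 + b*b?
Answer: 5405141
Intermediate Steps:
y(b) = -15 + b²
l(U) = U*(12 + U) (l(U) = (12 + U)*U = U*(12 + U))
l(728) + y(-2206) = 728*(12 + 728) + (-15 + (-2206)²) = 728*740 + (-15 + 4866436) = 538720 + 4866421 = 5405141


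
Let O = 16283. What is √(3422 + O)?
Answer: √19705 ≈ 140.37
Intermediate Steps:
√(3422 + O) = √(3422 + 16283) = √19705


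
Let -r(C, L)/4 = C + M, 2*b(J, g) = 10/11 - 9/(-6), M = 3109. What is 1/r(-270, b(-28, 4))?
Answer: -1/11356 ≈ -8.8059e-5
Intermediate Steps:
b(J, g) = 53/44 (b(J, g) = (10/11 - 9/(-6))/2 = (10*(1/11) - 9*(-⅙))/2 = (10/11 + 3/2)/2 = (½)*(53/22) = 53/44)
r(C, L) = -12436 - 4*C (r(C, L) = -4*(C + 3109) = -4*(3109 + C) = -12436 - 4*C)
1/r(-270, b(-28, 4)) = 1/(-12436 - 4*(-270)) = 1/(-12436 + 1080) = 1/(-11356) = -1/11356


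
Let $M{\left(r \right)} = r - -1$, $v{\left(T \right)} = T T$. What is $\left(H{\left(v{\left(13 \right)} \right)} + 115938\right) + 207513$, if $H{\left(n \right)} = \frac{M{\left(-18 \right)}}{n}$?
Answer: $\frac{54663202}{169} \approx 3.2345 \cdot 10^{5}$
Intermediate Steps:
$v{\left(T \right)} = T^{2}$
$M{\left(r \right)} = 1 + r$ ($M{\left(r \right)} = r + 1 = 1 + r$)
$H{\left(n \right)} = - \frac{17}{n}$ ($H{\left(n \right)} = \frac{1 - 18}{n} = - \frac{17}{n}$)
$\left(H{\left(v{\left(13 \right)} \right)} + 115938\right) + 207513 = \left(- \frac{17}{13^{2}} + 115938\right) + 207513 = \left(- \frac{17}{169} + 115938\right) + 207513 = \frac{19593505}{169} + 207513 = \frac{54663202}{169}$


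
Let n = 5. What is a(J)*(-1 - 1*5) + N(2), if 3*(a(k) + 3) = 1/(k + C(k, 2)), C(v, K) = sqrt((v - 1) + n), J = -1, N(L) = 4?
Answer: 21 - sqrt(3) ≈ 19.268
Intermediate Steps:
C(v, K) = sqrt(4 + v) (C(v, K) = sqrt((v - 1) + 5) = sqrt((-1 + v) + 5) = sqrt(4 + v))
a(k) = -3 + 1/(3*(k + sqrt(4 + k)))
a(J)*(-1 - 1*5) + N(2) = ((1/3 - 3*(-1) - 3*sqrt(4 - 1))/(-1 + sqrt(4 - 1)))*(-1 - 1*5) + 4 = ((1/3 + 3 - 3*sqrt(3))/(-1 + sqrt(3)))*(-1 - 5) + 4 = ((10/3 - 3*sqrt(3))/(-1 + sqrt(3)))*(-6) + 4 = -6*(10/3 - 3*sqrt(3))/(-1 + sqrt(3)) + 4 = 4 - 6*(10/3 - 3*sqrt(3))/(-1 + sqrt(3))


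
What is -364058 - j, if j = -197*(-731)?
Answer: -508065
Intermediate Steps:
j = 144007
-364058 - j = -364058 - 1*144007 = -364058 - 144007 = -508065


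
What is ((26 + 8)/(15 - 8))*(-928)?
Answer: -31552/7 ≈ -4507.4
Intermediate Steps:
((26 + 8)/(15 - 8))*(-928) = (34/7)*(-928) = -31552/7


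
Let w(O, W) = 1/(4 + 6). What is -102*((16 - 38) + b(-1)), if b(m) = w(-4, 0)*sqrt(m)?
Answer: 2244 - 51*I/5 ≈ 2244.0 - 10.2*I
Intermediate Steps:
w(O, W) = 1/10
b(m) = sqrt(m)/10
-102*((16 - 38) + b(-1)) = -102*((16 - 38) + sqrt(-1)/10) = -102*(-22 + I/10) = 2244 - 51*I/5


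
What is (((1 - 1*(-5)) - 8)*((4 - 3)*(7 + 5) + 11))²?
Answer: 2116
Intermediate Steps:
(((1 - 1*(-5)) - 8)*((4 - 3)*(7 + 5) + 11))² = (((1 + 5) - 8)*(1*12 + 11))² = ((6 - 8)*(12 + 11))² = (-2*23)² = (-46)² = 2116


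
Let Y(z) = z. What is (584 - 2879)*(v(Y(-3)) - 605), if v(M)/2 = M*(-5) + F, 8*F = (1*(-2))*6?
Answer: 1326510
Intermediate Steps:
F = -3/2 (F = ((1*(-2))*6)/8 = (-2*6)/8 = (⅛)*(-12) = -3/2 ≈ -1.5000)
v(M) = -3 - 10*M (v(M) = 2*(M*(-5) - 3/2) = 2*(-5*M - 3/2) = 2*(-3/2 - 5*M) = -3 - 10*M)
(584 - 2879)*(v(Y(-3)) - 605) = (584 - 2879)*((-3 - 10*(-3)) - 605) = -2295*((-3 + 30) - 605) = -2295*(27 - 605) = -2295*(-578) = 1326510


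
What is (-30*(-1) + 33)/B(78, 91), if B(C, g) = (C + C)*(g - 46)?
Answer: 7/780 ≈ 0.0089744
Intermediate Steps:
B(C, g) = 2*C*(-46 + g) (B(C, g) = (2*C)*(-46 + g) = 2*C*(-46 + g))
(-30*(-1) + 33)/B(78, 91) = (-30*(-1) + 33)/((2*78*(-46 + 91))) = (30 + 33)/((2*78*45)) = 63/7020 = 63*(1/7020) = 7/780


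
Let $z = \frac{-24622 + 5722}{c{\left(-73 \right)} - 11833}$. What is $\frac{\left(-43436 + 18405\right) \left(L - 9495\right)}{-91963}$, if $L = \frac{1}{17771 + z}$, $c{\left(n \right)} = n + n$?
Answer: $- \frac{137125362466624}{53058840143} \approx -2584.4$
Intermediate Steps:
$c{\left(n \right)} = 2 n$
$z = \frac{2100}{1331}$ ($z = \frac{-24622 + 5722}{2 \left(-73\right) - 11833} = - \frac{18900}{-146 - 11833} = - \frac{18900}{-11979} = \left(-18900\right) \left(- \frac{1}{11979}\right) = \frac{2100}{1331} \approx 1.5778$)
$L = \frac{1331}{23655301}$ ($L = \frac{1}{17771 + \frac{2100}{1331}} = \frac{1}{\frac{23655301}{1331}} = \frac{1331}{23655301} \approx 5.6266 \cdot 10^{-5}$)
$\frac{\left(-43436 + 18405\right) \left(L - 9495\right)}{-91963} = \frac{\left(-43436 + 18405\right) \left(\frac{1331}{23655301} - 9495\right)}{-91963} = \left(-25031\right) \left(- \frac{224607081664}{23655301}\right) \left(- \frac{1}{91963}\right) = \frac{5622139861131584}{23655301} \left(- \frac{1}{91963}\right) = - \frac{137125362466624}{53058840143}$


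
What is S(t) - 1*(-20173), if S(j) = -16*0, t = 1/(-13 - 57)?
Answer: 20173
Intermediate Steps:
t = -1/70 (t = 1/(-70) = -1/70 ≈ -0.014286)
S(j) = 0
S(t) - 1*(-20173) = 0 - 1*(-20173) = 0 + 20173 = 20173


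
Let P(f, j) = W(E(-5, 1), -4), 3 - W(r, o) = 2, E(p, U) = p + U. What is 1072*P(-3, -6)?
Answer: 1072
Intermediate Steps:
E(p, U) = U + p
W(r, o) = 1 (W(r, o) = 3 - 1*2 = 3 - 2 = 1)
P(f, j) = 1
1072*P(-3, -6) = 1072*1 = 1072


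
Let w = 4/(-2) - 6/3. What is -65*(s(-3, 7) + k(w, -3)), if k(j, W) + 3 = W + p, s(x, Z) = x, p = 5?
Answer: 260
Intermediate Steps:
w = -4 (w = 4*(-1/2) - 6*1/3 = -2 - 2 = -4)
k(j, W) = 2 + W (k(j, W) = -3 + (W + 5) = -3 + (5 + W) = 2 + W)
-65*(s(-3, 7) + k(w, -3)) = -65*(-3 + (2 - 3)) = -65*(-3 - 1) = -65*(-4) = 260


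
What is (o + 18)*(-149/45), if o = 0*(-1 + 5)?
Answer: -298/5 ≈ -59.600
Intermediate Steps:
o = 0 (o = 0*4 = 0)
(o + 18)*(-149/45) = (0 + 18)*(-149/45) = 18*(-149*1/45) = 18*(-149/45) = -298/5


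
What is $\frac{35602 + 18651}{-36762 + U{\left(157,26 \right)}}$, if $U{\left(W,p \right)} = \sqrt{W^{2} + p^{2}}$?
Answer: $- \frac{1994448786}{1351419319} - \frac{271265 \sqrt{1013}}{1351419319} \approx -1.4822$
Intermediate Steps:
$\frac{35602 + 18651}{-36762 + U{\left(157,26 \right)}} = \frac{35602 + 18651}{-36762 + \sqrt{157^{2} + 26^{2}}} = \frac{54253}{-36762 + \sqrt{24649 + 676}} = \frac{54253}{-36762 + \sqrt{25325}} = \frac{54253}{-36762 + 5 \sqrt{1013}}$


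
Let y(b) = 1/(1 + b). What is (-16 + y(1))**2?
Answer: 961/4 ≈ 240.25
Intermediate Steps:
(-16 + y(1))**2 = (-16 + 1/(1 + 1))**2 = (-16 + 1/2)**2 = (-31/2)**2 = 961/4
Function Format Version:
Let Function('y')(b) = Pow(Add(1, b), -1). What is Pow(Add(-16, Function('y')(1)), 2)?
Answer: Rational(961, 4) ≈ 240.25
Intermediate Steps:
Pow(Add(-16, Function('y')(1)), 2) = Pow(Add(-16, Pow(Add(1, 1), -1)), 2) = Pow(Add(-16, Pow(2, -1)), 2) = Pow(Add(-16, Rational(1, 2)), 2) = Pow(Rational(-31, 2), 2) = Rational(961, 4)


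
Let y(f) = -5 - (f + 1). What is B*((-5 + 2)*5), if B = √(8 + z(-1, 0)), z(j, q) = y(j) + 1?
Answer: -30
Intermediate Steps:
y(f) = -6 - f (y(f) = -5 - (1 + f) = -5 + (-1 - f) = -6 - f)
z(j, q) = -5 - j (z(j, q) = (-6 - j) + 1 = -5 - j)
B = 2 (B = √(8 + (-5 - 1*(-1))) = √(8 + (-5 + 1)) = √(8 - 4) = √4 = 2)
B*((-5 + 2)*5) = 2*((-5 + 2)*5) = 2*(-3*5) = 2*(-15) = -30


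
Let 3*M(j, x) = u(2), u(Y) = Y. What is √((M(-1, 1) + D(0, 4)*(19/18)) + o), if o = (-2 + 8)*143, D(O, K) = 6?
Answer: √865 ≈ 29.411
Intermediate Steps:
M(j, x) = ⅔ (M(j, x) = (⅓)*2 = ⅔)
o = 858 (o = 6*143 = 858)
√((M(-1, 1) + D(0, 4)*(19/18)) + o) = √((⅔ + 6*(19/18)) + 858) = √((⅔ + 19/3) + 858) = √(7 + 858) = √865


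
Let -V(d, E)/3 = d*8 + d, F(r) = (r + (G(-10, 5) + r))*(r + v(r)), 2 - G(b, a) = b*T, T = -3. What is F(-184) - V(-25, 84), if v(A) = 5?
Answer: 70209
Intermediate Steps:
G(b, a) = 2 + 3*b (G(b, a) = 2 - b*(-3) = 2 - (-3)*b = 2 + 3*b)
F(r) = (-28 + 2*r)*(5 + r) (F(r) = (r + ((2 + 3*(-10)) + r))*(r + 5) = (r + ((2 - 30) + r))*(5 + r) = (r + (-28 + r))*(5 + r) = (-28 + 2*r)*(5 + r))
V(d, E) = -27*d (V(d, E) = -3*(d*8 + d) = -3*(8*d + d) = -27*d)
F(-184) - V(-25, 84) = (-140 - 18*(-184) + 2*(-184)²) - (-27)*(-25) = (-140 + 3312 + 2*33856) - 1*675 = (-140 + 3312 + 67712) - 675 = 70884 - 675 = 70209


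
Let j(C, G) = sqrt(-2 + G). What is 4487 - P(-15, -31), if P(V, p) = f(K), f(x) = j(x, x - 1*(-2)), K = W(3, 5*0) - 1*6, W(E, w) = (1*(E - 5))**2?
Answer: 4487 - I*sqrt(2) ≈ 4487.0 - 1.4142*I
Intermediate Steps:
W(E, w) = (-5 + E)**2 (W(E, w) = (1*(-5 + E))**2 = (-5 + E)**2)
K = -2 (K = (-5 + 3)**2 - 1*6 = (-2)**2 - 6 = 4 - 6 = -2)
f(x) = sqrt(x) (f(x) = sqrt(-2 + (x - 1*(-2))) = sqrt(-2 + (x + 2)) = sqrt(-2 + (2 + x)) = sqrt(x))
P(V, p) = I*sqrt(2) (P(V, p) = sqrt(-2) = I*sqrt(2))
4487 - P(-15, -31) = 4487 - I*sqrt(2)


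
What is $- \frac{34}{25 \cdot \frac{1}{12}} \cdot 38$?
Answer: $- \frac{15504}{25} \approx -620.16$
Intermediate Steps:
$- \frac{34}{25 \cdot \frac{1}{12}} \cdot 38 = - \frac{34}{\frac{25}{12}} \cdot 38 = \left(-34\right) \frac{12}{25} \cdot 38 = \left(- \frac{408}{25}\right) 38 = - \frac{15504}{25}$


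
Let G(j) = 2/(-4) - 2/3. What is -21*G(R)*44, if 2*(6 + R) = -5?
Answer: 1078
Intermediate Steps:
R = -17/2 (R = -6 + (½)*(-5) = -6 - 5/2 = -17/2 ≈ -8.5000)
G(j) = -7/6 (G(j) = 2*(-¼) - 2*⅓ = -½ - ⅔ = -7/6)
-21*G(R)*44 = -21*(-7/6)*44 = (49/2)*44 = 1078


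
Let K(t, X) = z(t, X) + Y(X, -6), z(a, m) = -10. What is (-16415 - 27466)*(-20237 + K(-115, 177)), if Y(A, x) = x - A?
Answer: 896488830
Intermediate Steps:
K(t, X) = -16 - X (K(t, X) = -10 + (-6 - X) = -16 - X)
(-16415 - 27466)*(-20237 + K(-115, 177)) = (-16415 - 27466)*(-20237 + (-16 - 1*177)) = -43881*(-20237 + (-16 - 177)) = -43881*(-20237 - 193) = -43881*(-20430) = 896488830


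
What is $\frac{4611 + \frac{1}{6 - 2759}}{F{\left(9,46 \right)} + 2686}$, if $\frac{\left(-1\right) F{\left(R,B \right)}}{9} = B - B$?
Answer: $\frac{6347041}{3697279} \approx 1.7167$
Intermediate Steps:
$F{\left(R,B \right)} = 0$ ($F{\left(R,B \right)} = - 9 \left(B - B\right) = \left(-9\right) 0 = 0$)
$\frac{4611 + \frac{1}{6 - 2759}}{F{\left(9,46 \right)} + 2686} = \frac{4611 + \frac{1}{6 - 2759}}{0 + 2686} = \frac{4611 + \frac{1}{-2753}}{2686} = \left(4611 - \frac{1}{2753}\right) \frac{1}{2686} = \frac{12694082}{2753} \cdot \frac{1}{2686} = \frac{6347041}{3697279}$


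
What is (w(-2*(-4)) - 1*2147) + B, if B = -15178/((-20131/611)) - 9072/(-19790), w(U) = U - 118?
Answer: -357730775339/199196245 ≈ -1795.9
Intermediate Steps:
w(U) = -118 + U
B = 91855149626/199196245 (B = -15178/((-20131*1/611)) - 9072*(-1/19790) = -15178/(-20131/611) + 4536/9895 = -15178*(-611/20131) + 4536/9895 = 9273758/20131 + 4536/9895 = 91855149626/199196245 ≈ 461.13)
(w(-2*(-4)) - 1*2147) + B = ((-118 - 2*(-4)) - 1*2147) + 91855149626/199196245 = ((-118 + 8) - 2147) + 91855149626/199196245 = (-110 - 2147) + 91855149626/199196245 = -2257 + 91855149626/199196245 = -357730775339/199196245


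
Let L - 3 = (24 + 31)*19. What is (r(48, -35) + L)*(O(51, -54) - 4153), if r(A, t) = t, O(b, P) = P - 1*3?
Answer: -4264730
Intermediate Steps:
O(b, P) = -3 + P (O(b, P) = P - 3 = -3 + P)
L = 1048 (L = 3 + (24 + 31)*19 = 3 + 55*19 = 3 + 1045 = 1048)
(r(48, -35) + L)*(O(51, -54) - 4153) = (-35 + 1048)*((-3 - 54) - 4153) = 1013*(-57 - 4153) = 1013*(-4210) = -4264730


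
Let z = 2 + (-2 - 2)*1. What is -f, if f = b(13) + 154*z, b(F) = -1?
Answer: 309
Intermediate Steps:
z = -2 (z = 2 - 4*1 = 2 - 4 = -2)
f = -309 (f = -1 + 154*(-2) = -1 - 308 = -309)
-f = -1*(-309) = 309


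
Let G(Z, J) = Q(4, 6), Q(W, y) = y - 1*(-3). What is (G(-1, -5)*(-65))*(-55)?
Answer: 32175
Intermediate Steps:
Q(W, y) = 3 + y (Q(W, y) = y + 3 = 3 + y)
G(Z, J) = 9 (G(Z, J) = 3 + 6 = 9)
(G(-1, -5)*(-65))*(-55) = (9*(-65))*(-55) = -585*(-55) = 32175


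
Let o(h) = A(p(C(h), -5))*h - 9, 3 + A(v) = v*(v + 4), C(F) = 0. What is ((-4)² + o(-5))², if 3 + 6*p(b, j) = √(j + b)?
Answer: 310231/324 - 1415*I*√5/9 ≈ 957.5 - 351.56*I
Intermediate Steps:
p(b, j) = -½ + √(b + j)/6 (p(b, j) = -½ + √(j + b)/6 = -½ + √(b + j)/6)
A(v) = -3 + v*(4 + v) (A(v) = -3 + v*(v + 4) = -3 + v*(4 + v))
o(h) = -9 + h*(-5 + (-½ + I*√5/6)² + 2*I*√5/3) (o(h) = (-3 + (-½ + √(0 - 5)/6)² + 4*(-½ + √(0 - 5)/6))*h - 9 = (-3 + (-½ + √(-5)/6)² + 4*(-½ + √(-5)/6))*h - 9 = (-3 + (-½ + (I*√5)/6)² + 4*(-½ + (I*√5)/6))*h - 9 = (-3 + (-½ + I*√5/6)² + 4*(-½ + I*√5/6))*h - 9 = (-3 + (-½ + I*√5/6)² + (-2 + 2*I*√5/3))*h - 9 = (-5 + (-½ + I*√5/6)² + 2*I*√5/3)*h - 9 = h*(-5 + (-½ + I*√5/6)² + 2*I*√5/3) - 9 = -9 + h*(-5 + (-½ + I*√5/6)² + 2*I*√5/3))
((-4)² + o(-5))² = ((-4)² + (-9 - 44/9*(-5) + (½)*I*(-5)*√5))² = (16 + (-9 + 220/9 - 5*I*√5/2))² = (16 + (139/9 - 5*I*√5/2))² = (283/9 - 5*I*√5/2)²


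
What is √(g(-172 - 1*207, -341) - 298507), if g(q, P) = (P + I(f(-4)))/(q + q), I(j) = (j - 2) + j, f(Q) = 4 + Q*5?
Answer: I*√171511091698/758 ≈ 546.36*I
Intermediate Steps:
f(Q) = 4 + 5*Q
I(j) = -2 + 2*j (I(j) = (-2 + j) + j = -2 + 2*j)
g(q, P) = (-34 + P)/(2*q) (g(q, P) = (P + (-2 + 2*(4 + 5*(-4))))/(q + q) = (P + (-2 + 2*(4 - 20)))/((2*q)) = (P + (-2 + 2*(-16)))*(1/(2*q)) = (P + (-2 - 32))*(1/(2*q)) = (P - 34)*(1/(2*q)) = (-34 + P)*(1/(2*q)) = (-34 + P)/(2*q))
√(g(-172 - 1*207, -341) - 298507) = √((-34 - 341)/(2*(-172 - 1*207)) - 298507) = √((½)*(-375)/(-172 - 207) - 298507) = √((½)*(-375)/(-379) - 298507) = √((½)*(-1/379)*(-375) - 298507) = √(375/758 - 298507) = √(-226267931/758) = I*√171511091698/758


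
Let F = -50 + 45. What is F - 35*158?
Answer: -5535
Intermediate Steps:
F = -5
F - 35*158 = -5 - 35*158 = -5 - 5530 = -5535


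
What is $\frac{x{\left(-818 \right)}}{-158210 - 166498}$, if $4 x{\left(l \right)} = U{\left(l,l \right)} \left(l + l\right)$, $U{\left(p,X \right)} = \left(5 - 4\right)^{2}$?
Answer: $\frac{409}{324708} \approx 0.0012596$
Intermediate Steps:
$U{\left(p,X \right)} = 1$ ($U{\left(p,X \right)} = 1^{2} = 1$)
$x{\left(l \right)} = \frac{l}{2}$ ($x{\left(l \right)} = \frac{1 \left(l + l\right)}{4} = \frac{1 \cdot 2 l}{4} = \frac{2 l}{4} = \frac{l}{2}$)
$\frac{x{\left(-818 \right)}}{-158210 - 166498} = \frac{\frac{1}{2} \left(-818\right)}{-158210 - 166498} = - \frac{409}{-324708} = \left(-409\right) \left(- \frac{1}{324708}\right) = \frac{409}{324708}$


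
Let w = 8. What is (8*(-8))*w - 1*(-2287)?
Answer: 1775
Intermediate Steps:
(8*(-8))*w - 1*(-2287) = (8*(-8))*8 - 1*(-2287) = -64*8 + 2287 = -512 + 2287 = 1775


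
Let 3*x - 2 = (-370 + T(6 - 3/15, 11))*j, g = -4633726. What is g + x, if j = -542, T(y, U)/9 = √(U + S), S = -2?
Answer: -13715270/3 ≈ -4.5718e+6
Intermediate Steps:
T(y, U) = 9*√(-2 + U) (T(y, U) = 9*√(U - 2) = 9*√(-2 + U))
x = 185908/3 (x = ⅔ + ((-370 + 9*√(-2 + 11))*(-542))/3 = ⅔ + ((-370 + 9*√9)*(-542))/3 = ⅔ + ((-370 + 9*3)*(-542))/3 = ⅔ + ((-370 + 27)*(-542))/3 = ⅔ + (-343*(-542))/3 = ⅔ + (⅓)*185906 = ⅔ + 185906/3 = 185908/3 ≈ 61969.)
g + x = -4633726 + 185908/3 = -13715270/3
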